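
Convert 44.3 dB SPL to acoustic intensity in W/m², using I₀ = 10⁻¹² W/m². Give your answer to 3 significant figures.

2.69e-08 W/m²

L = 10·log₁₀(I/I₀) ⇒ I = I₀·10^(L/10) = 10⁻¹² × 10^4.43.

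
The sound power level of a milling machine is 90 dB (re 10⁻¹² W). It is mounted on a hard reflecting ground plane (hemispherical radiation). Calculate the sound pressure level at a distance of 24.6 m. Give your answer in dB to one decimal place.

54.2 dB

L_p = L_w − 10·log₁₀(2π·r²) with r = 24.6 m.
2π·r² = 3802 m², 10·log₁₀ of that is 35.801 dB.
L_p = 90 − 35.801 = 54.20 dB.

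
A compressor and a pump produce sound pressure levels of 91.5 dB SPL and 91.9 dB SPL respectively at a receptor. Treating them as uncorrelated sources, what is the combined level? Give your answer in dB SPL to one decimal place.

94.7 dB SPL

For uncorrelated sources the intensities add, so convert each level to linear form, sum, and take 10·log₁₀ of the total.
Σ 10^(L/10) = 10^(91.5/10) + 10^(91.9/10) = 2.961e+09.
L_total = 10·log₁₀(2.961e+09) = 94.71 dB SPL.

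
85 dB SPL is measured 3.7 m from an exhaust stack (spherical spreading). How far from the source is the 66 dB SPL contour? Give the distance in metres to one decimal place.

33.0 m

For a point source L₁ − L₂ = 20·log₁₀(r₂/r₁), so r₂ = r₁·10^((L₁−L₂)/20).
r₂ = 3.7·10^((85−66)/20) = 3.7·10^(19.0/20) = 32.98 m.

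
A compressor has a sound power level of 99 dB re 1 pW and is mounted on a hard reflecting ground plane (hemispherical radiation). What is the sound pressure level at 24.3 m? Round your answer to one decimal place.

The power spreads over a hemisphere of area 2π·r², so L_p = L_w − 10·log₁₀(2π·r²).
2π·r² = 3710 m², 10·log₁₀ of that is 35.694 dB.
L_p = 99 − 35.694 = 63.31 dB.

63.3 dB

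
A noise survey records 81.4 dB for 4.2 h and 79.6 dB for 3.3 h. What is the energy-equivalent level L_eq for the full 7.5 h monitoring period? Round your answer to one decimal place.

80.7 dB

L_eq = 10·log₁₀[(1/T)·Σ tᵢ·10^(Lᵢ/10)] with T = 7.5 h.
Σ tᵢ·10^(Lᵢ/10) = 4.2·10^(81.4/10) + 3.3·10^(79.6/10) = 8.807e+08.
L_eq = 10·log₁₀(8.807e+08/7.5) = 80.70 dB.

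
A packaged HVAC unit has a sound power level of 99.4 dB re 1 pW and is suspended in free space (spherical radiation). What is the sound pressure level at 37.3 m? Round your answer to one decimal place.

Free-field spherical radiation: L_p = L_w − 10·log₁₀(4π·r²), r = 37.3 m.
4π·r² = 1.748e+04 m², 10·log₁₀ of that is 42.426 dB.
L_p = 99.4 − 42.426 = 56.97 dB.

57.0 dB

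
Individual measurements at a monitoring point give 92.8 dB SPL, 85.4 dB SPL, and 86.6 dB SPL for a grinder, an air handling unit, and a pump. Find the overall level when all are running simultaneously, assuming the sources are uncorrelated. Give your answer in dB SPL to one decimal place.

94.3 dB SPL

For uncorrelated sources the intensities add, so convert each level to linear form, sum, and take 10·log₁₀ of the total.
Σ 10^(L/10) = 10^(92.8/10) + 10^(85.4/10) + 10^(86.6/10) = 2.709e+09.
L_total = 10·log₁₀(2.709e+09) = 94.33 dB SPL.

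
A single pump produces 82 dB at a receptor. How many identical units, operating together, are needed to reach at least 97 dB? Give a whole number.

N identical sources give L₁ + 10·log₁₀ N, so require 10·log₁₀ N ≥ 97 − 82 = 15.0 dB.
N ≥ 10^(15.0/10) = 31.623, so N = 32.

32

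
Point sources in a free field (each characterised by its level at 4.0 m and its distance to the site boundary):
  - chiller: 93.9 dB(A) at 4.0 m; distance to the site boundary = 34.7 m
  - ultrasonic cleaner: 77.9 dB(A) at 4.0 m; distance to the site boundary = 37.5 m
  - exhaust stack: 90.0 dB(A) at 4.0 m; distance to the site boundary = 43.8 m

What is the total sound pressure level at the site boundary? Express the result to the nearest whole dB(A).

76 dB(A)

First find each source's level at the receiver (point-source: −20·log₁₀(r/r_ref)), then combine on an intensity basis.
chiller: 93.9 − 20·log₁₀(34.7/4.0) = 93.9 − 18.77 = 75.13 dB(A).
ultrasonic cleaner: 77.9 − 20·log₁₀(37.5/4.0) = 77.9 − 19.44 = 58.46 dB(A).
exhaust stack: 90.0 − 20·log₁₀(43.8/4.0) = 90.0 − 20.79 = 69.21 dB(A).
Σ 10^(L/10) = 4.166e+07 → L_total = 10·log₁₀(4.166e+07) = 76.20 dB(A).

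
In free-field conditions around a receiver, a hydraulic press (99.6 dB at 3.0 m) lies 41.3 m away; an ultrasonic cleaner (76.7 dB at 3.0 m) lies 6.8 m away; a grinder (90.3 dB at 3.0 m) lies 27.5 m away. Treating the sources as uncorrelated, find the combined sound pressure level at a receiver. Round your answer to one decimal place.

Apply inverse-square spreading to bring every level to the receiver, then sum 10^(L/10).
hydraulic press: 99.6 − 20·log₁₀(41.3/3.0) = 99.6 − 22.78 = 76.82 dB.
ultrasonic cleaner: 76.7 − 20·log₁₀(6.8/3.0) = 76.7 − 7.11 = 69.59 dB.
grinder: 90.3 − 20·log₁₀(27.5/3.0) = 90.3 − 19.24 = 71.06 dB.
Σ 10^(L/10) = 6.998e+07 → L_total = 10·log₁₀(6.998e+07) = 78.45 dB.

78.4 dB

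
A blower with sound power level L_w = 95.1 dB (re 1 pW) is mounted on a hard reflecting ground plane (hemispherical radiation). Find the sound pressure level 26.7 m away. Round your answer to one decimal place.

Free-field hemispherical radiation: L_p = L_w − 10·log₁₀(2π·r²), r = 26.7 m.
2π·r² = 4479 m², 10·log₁₀ of that is 36.512 dB.
L_p = 95.1 − 36.512 = 58.59 dB.

58.6 dB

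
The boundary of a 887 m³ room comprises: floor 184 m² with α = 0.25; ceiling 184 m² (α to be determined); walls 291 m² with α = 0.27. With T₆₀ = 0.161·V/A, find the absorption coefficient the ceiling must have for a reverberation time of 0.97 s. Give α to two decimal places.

0.12

A = 0.161·V/T₆₀ = 0.161·887/0.97 = 147.22 m² sabins.
Absorption from the other surfaces = 184·0.25 + 291·0.27 = 124.57 m², so the ceiling must supply 22.65 m² over 184 m².
α = 22.65/184 = 0.123.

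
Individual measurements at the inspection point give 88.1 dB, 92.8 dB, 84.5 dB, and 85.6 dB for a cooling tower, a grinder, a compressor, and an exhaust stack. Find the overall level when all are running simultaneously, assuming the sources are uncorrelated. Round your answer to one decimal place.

95.0 dB

Incoherent sources combine by intensity addition: L_total = 10·log₁₀(Σ 10^(L_i/10)).
Σ 10^(L/10) = 10^(88.1/10) + 10^(92.8/10) + 10^(84.5/10) + 10^(85.6/10) = 3.196e+09.
L_total = 10·log₁₀(3.196e+09) = 95.05 dB.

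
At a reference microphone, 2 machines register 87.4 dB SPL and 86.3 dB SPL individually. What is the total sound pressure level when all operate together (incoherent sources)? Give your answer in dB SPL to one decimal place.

89.9 dB SPL

For uncorrelated sources the intensities add, so convert each level to linear form, sum, and take 10·log₁₀ of the total.
Σ 10^(L/10) = 10^(87.4/10) + 10^(86.3/10) = 9.761e+08.
L_total = 10·log₁₀(9.761e+08) = 89.90 dB SPL.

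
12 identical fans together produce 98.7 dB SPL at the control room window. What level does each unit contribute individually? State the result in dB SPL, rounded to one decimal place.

87.9 dB SPL

Dividing the total intensity by 12 lowers the level by 10·log₁₀ 12 = 10.792 dB: L₁ = 98.7 − 10.792.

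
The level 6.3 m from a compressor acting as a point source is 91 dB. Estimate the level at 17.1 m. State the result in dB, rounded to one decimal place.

Point-source attenuation: ΔL = 20·log₁₀(r₂/r₁) = 20·log₁₀(17.1/6.3) = 8.673 dB.
L₂ = 91 − 20·log₁₀(17.1/6.3) = 91 − 8.673 = 82.33 dB.

82.3 dB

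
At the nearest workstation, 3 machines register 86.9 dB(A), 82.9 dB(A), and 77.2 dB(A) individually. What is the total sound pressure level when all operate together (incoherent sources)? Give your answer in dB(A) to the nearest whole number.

89 dB(A)

Incoherent sources combine by intensity addition: L_total = 10·log₁₀(Σ 10^(L_i/10)).
Σ 10^(L/10) = 10^(86.9/10) + 10^(82.9/10) + 10^(77.2/10) = 7.372e+08.
L_total = 10·log₁₀(7.372e+08) = 88.68 dB(A).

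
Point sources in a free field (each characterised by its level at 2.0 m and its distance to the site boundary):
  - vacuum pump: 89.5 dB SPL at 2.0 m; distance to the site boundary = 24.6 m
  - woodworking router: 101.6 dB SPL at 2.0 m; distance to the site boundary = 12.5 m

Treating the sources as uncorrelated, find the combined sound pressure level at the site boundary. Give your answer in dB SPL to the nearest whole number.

86 dB SPL

Propagate each source to the receiver with L = L_ref − 20·log₁₀(r/r_ref), then add intensities.
vacuum pump: 89.5 − 20·log₁₀(24.6/2.0) = 89.5 − 21.80 = 67.70 dB SPL.
woodworking router: 101.6 − 20·log₁₀(12.5/2.0) = 101.6 − 15.92 = 85.68 dB SPL.
Σ 10^(L/10) = 3.759e+08 → L_total = 10·log₁₀(3.759e+08) = 85.75 dB SPL.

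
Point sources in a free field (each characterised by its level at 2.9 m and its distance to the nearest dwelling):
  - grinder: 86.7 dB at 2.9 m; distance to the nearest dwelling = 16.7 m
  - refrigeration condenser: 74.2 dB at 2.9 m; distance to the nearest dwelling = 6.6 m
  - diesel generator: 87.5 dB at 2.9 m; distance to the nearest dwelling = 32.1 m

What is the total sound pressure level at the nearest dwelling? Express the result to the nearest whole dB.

74 dB

Propagate each source to the receiver with L = L_ref − 20·log₁₀(r/r_ref), then add intensities.
grinder: 86.7 − 20·log₁₀(16.7/2.9) = 86.7 − 15.21 = 71.49 dB.
refrigeration condenser: 74.2 − 20·log₁₀(6.6/2.9) = 74.2 − 7.14 = 67.06 dB.
diesel generator: 87.5 − 20·log₁₀(32.1/2.9) = 87.5 − 20.88 = 66.62 dB.
Σ 10^(L/10) = 2.377e+07 → L_total = 10·log₁₀(2.377e+07) = 73.76 dB.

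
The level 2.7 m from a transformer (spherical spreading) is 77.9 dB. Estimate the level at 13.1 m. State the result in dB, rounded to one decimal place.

Spherical spreading from a point source gives a 20·log₁₀(r₂/r₁) drop.
L₂ = 77.9 − 20·log₁₀(13.1/2.7) = 77.9 − 13.718 = 64.18 dB.

64.2 dB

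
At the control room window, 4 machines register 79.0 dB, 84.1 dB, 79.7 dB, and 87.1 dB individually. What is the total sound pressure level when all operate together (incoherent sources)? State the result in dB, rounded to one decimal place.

89.7 dB

For uncorrelated sources the intensities add, so convert each level to linear form, sum, and take 10·log₁₀ of the total.
Σ 10^(L/10) = 10^(79.0/10) + 10^(84.1/10) + 10^(79.7/10) + 10^(87.1/10) = 9.427e+08.
L_total = 10·log₁₀(9.427e+08) = 89.74 dB.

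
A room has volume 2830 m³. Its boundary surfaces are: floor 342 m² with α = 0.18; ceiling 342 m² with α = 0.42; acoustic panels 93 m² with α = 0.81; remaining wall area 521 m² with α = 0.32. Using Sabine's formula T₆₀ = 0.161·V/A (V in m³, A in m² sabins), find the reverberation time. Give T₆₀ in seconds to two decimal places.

A = Σ Sᵢαᵢ = 342·0.18 + 342·0.42 + 93·0.81 + 521·0.32 = 447.25 m².
T₆₀ = 0.161 × 2830 / 447.25 = 1.019 s.

1.02 s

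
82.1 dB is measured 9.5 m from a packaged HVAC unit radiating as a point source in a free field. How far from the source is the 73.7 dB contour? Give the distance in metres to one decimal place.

25.0 m

For a point source L₁ − L₂ = 20·log₁₀(r₂/r₁), so r₂ = r₁·10^((L₁−L₂)/20).
r₂ = 9.5·10^((82.1−73.7)/20) = 9.5·10^(8.4/20) = 24.99 m.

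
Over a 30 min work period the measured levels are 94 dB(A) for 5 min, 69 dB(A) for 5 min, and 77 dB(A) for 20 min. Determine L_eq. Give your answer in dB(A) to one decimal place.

L_eq = 10·log₁₀[(1/T)·Σ tᵢ·10^(Lᵢ/10)] with T = 30 min.
Σ tᵢ·10^(Lᵢ/10) = 5·10^(94/10) + 5·10^(69/10) + 20·10^(77/10) = 1.360e+10.
L_eq = 10·log₁₀(1.360e+10/30) = 86.56 dB(A).

86.6 dB(A)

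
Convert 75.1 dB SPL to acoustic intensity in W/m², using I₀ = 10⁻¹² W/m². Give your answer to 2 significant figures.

3.2e-05 W/m²

I = I₀·10^(L/10) = 10⁻¹² × 10^(75.1/10) = 10^(-4.490).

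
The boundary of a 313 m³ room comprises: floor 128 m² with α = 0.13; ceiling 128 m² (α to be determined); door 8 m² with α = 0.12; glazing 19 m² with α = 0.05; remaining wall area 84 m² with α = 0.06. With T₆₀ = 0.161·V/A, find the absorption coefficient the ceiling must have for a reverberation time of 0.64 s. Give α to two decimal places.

Required total absorption A = 0.161·313/0.64 = 78.74 m².
Absorption from the other surfaces = 128·0.13 + 8·0.12 + 19·0.05 + 84·0.06 = 23.59 m², so the ceiling must supply 55.15 m² over 128 m².
α = 55.15/128 = 0.431.

0.43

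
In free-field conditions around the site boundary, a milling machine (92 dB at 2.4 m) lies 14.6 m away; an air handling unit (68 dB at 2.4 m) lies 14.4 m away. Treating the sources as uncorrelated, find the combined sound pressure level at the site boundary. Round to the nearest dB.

Apply inverse-square spreading to bring every level to the receiver, then sum 10^(L/10).
milling machine: 92 − 20·log₁₀(14.6/2.4) = 92 − 15.68 = 76.32 dB.
air handling unit: 68 − 20·log₁₀(14.4/2.4) = 68 − 15.56 = 52.44 dB.
Σ 10^(L/10) = 4.300e+07 → L_total = 10·log₁₀(4.300e+07) = 76.33 dB.

76 dB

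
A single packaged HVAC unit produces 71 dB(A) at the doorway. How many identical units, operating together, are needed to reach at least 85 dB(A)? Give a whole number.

The shortfall is 85 − 71 = 14.0 dB, and N units add 10·log₁₀ N, so need 10·log₁₀ N ≥ 14.0.
N ≥ 10^(14.0/10) = 25.119, so N = 26.

26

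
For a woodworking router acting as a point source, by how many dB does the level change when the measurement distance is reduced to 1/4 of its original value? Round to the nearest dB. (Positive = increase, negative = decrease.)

+12 dB

Point-source spreading: ΔL = −20·log₁₀(r₂/r₁).
ΔL = −20·log₁₀(0.25) = +12.04 dB.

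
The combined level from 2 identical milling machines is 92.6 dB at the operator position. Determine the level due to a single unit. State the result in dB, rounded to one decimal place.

89.6 dB

Dividing the total intensity by 2 lowers the level by 10·log₁₀ 2 = 3.010 dB: L₁ = 92.6 − 3.010.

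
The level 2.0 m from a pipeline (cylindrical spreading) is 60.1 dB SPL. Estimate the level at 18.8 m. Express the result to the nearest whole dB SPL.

50 dB SPL

Cylindrical spreading from a line source gives a 10·log₁₀(r₂/r₁) drop.
L₂ = 60.1 − 10·log₁₀(18.8/2.0) = 60.1 − 9.731 = 50.37 dB SPL.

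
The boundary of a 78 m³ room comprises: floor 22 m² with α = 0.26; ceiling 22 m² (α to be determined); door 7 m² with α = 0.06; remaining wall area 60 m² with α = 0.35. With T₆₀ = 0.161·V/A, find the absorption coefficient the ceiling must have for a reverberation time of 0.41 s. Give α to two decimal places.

0.16

From T₆₀ = 0.161·V/A, the target T₆₀ = 0.41 s needs A = 0.161·78/0.41 = 30.63 m².
Absorption from the other surfaces = 22·0.26 + 7·0.06 + 60·0.35 = 27.14 m², so the ceiling must supply 3.49 m² over 22 m².
α = 3.49/22 = 0.159.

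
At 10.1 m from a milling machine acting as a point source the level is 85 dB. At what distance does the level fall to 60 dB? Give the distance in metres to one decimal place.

179.6 m

For a point source L₁ − L₂ = 20·log₁₀(r₂/r₁), so r₂ = r₁·10^((L₁−L₂)/20).
r₂ = 10.1·10^((85−60)/20) = 10.1·10^(25.0/20) = 179.61 m.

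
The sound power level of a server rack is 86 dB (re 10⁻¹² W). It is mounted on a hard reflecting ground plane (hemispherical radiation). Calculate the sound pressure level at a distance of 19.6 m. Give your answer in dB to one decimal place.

52.2 dB

The power spreads over a hemisphere of area 2π·r², so L_p = L_w − 10·log₁₀(2π·r²).
2π·r² = 2414 m², 10·log₁₀ of that is 33.827 dB.
L_p = 86 − 33.827 = 52.17 dB.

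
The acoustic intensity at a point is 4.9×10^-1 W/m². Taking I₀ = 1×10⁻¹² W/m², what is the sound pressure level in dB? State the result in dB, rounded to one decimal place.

Dividing by I₀ shifts the exponent by 12: I/I₀ = 4.9×10^11.
L = 10·(0.6902 + 11) = 116.90 dB.

116.9 dB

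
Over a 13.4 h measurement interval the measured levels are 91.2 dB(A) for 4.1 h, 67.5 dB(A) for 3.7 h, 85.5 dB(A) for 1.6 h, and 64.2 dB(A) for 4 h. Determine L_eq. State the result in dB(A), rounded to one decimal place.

86.5 dB(A)

Weight each interval's intensity by its duration and average over T = 13.4 h:
Σ tᵢ·10^(Lᵢ/10) = 4.1·10^(91.2/10) + 3.7·10^(67.5/10) + 1.6·10^(85.5/10) + 4·10^(64.2/10) = 6.004e+09.
L_eq = 10·log₁₀(6.004e+09/13.4) = 86.51 dB(A).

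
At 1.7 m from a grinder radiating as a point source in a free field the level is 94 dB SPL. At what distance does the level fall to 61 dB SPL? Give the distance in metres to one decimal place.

For a point source L₁ − L₂ = 20·log₁₀(r₂/r₁), so r₂ = r₁·10^((L₁−L₂)/20).
r₂ = 1.7·10^((94−61)/20) = 1.7·10^(33.0/20) = 75.94 m.

75.9 m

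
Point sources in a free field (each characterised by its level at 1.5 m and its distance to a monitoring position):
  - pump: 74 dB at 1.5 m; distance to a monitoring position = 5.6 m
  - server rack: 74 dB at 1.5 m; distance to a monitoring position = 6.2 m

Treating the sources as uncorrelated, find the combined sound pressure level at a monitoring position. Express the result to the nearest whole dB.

Apply inverse-square spreading to bring every level to the receiver, then sum 10^(L/10).
pump: 74 − 20·log₁₀(5.6/1.5) = 74 − 11.44 = 62.56 dB.
server rack: 74 − 20·log₁₀(6.2/1.5) = 74 − 12.33 = 61.67 dB.
Σ 10^(L/10) = 3.272e+06 → L_total = 10·log₁₀(3.272e+06) = 65.15 dB.

65 dB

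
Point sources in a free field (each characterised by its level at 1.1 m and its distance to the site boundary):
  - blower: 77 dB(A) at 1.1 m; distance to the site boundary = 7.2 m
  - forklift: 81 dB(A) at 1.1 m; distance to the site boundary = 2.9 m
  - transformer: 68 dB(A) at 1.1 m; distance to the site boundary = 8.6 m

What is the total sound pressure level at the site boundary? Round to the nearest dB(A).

Apply inverse-square spreading to bring every level to the receiver, then sum 10^(L/10).
blower: 77 − 20·log₁₀(7.2/1.1) = 77 − 16.32 = 60.68 dB(A).
forklift: 81 − 20·log₁₀(2.9/1.1) = 81 − 8.42 = 72.58 dB(A).
transformer: 68 − 20·log₁₀(8.6/1.1) = 68 − 17.86 = 50.14 dB(A).
Σ 10^(L/10) = 1.939e+07 → L_total = 10·log₁₀(1.939e+07) = 72.87 dB(A).

73 dB(A)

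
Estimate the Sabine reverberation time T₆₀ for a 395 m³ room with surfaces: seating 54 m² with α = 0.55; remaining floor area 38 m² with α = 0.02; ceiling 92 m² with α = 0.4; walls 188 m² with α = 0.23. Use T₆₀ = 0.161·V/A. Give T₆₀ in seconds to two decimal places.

0.58 s

A = Σ Sᵢαᵢ = 54·0.55 + 38·0.02 + 92·0.4 + 188·0.23 = 110.50 m².
T₆₀ = 0.161 × 395 / 110.50 = 0.576 s.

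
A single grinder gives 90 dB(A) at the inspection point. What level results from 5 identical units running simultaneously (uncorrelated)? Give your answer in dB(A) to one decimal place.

N identical incoherent sources raise the level by 10·log₁₀ N.
L_total = 90 + 10·log₁₀(5) = 90 + 6.990 = 96.99 dB(A).

97.0 dB(A)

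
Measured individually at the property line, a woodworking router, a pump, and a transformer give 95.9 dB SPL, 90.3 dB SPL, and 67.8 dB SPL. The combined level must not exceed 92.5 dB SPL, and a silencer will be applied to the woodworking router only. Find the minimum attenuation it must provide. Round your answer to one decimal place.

7.4 dB

The untreated sources together contribute 10^(90.3/10) + 10^(67.8/10) = 1.078e+09, i.e. 90.32 dB SPL.
The limit corresponds to 10^(92.5/10) = 1.778e+09; subtracting the fixed part leaves 7.007e+08 for the woodworking router, i.e. 88.46 dB SPL.
So the woodworking router must be reduced from 95.9 to 88.46 dB SPL: IL = 7.44 dB.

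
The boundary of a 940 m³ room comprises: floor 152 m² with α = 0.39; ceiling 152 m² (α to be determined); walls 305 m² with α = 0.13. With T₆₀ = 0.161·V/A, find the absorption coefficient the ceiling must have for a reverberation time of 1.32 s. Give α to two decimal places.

From T₆₀ = 0.161·V/A, the target T₆₀ = 1.32 s needs A = 0.161·940/1.32 = 114.65 m².
Absorption from the other surfaces = 152·0.39 + 305·0.13 = 98.93 m², so the ceiling must supply 15.72 m² over 152 m².
α = 15.72/152 = 0.103.

0.10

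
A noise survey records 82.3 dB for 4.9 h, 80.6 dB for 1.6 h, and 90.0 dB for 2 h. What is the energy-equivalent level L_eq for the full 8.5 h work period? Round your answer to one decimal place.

85.5 dB

The energy average is taken in the linear domain: L_eq = 10·log₁₀[(Σ tᵢ·10^(Lᵢ/10))/T], T = 8.5 h.
Σ tᵢ·10^(Lᵢ/10) = 4.9·10^(82.3/10) + 1.6·10^(80.6/10) + 2·10^(90.0/10) = 3.016e+09.
L_eq = 10·log₁₀(3.016e+09/8.5) = 85.50 dB.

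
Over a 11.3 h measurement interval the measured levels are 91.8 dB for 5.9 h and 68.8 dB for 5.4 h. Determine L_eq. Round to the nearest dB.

89 dB

The energy average is taken in the linear domain: L_eq = 10·log₁₀[(Σ tᵢ·10^(Lᵢ/10))/T], T = 11.3 h.
Σ tᵢ·10^(Lᵢ/10) = 5.9·10^(91.8/10) + 5.4·10^(68.8/10) = 8.971e+09.
L_eq = 10·log₁₀(8.971e+09/11.3) = 89.00 dB.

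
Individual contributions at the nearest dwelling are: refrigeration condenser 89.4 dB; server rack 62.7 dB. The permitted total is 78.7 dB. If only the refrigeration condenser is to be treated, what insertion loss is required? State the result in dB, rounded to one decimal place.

Fixed contribution from the other source: Σ 10^(L/10) = 10^(62.7/10) = 1.862e+06 (62.70 dB).
The limit corresponds to 10^(78.7/10) = 7.413e+07; subtracting the fixed part leaves 7.227e+07 for the refrigeration condenser, i.e. 78.59 dB.
So the refrigeration condenser must be reduced from 89.4 to 78.59 dB: IL = 10.81 dB.

10.8 dB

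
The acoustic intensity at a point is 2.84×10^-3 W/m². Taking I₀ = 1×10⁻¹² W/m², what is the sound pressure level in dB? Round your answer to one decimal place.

Dividing by I₀ shifts the exponent by 12: I/I₀ = 2.84×10^9.
L = 10·(0.4533 + 9) = 94.53 dB.

94.5 dB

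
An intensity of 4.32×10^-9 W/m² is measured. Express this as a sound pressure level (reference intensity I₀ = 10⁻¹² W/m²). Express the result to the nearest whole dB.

36 dB

L = 10·log₁₀(I/I₀) = 10·log₁₀(4.32×10^-9/10⁻¹²) = 10·log₁₀(4.32×10^3).
L = 10·(0.6355 + 3) = 36.35 dB.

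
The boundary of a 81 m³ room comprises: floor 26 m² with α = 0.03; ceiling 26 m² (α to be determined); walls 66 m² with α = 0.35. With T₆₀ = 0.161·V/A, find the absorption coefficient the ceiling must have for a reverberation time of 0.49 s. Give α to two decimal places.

A = 0.161·V/T₆₀ = 0.161·81/0.49 = 26.61 m² sabins.
Absorption from the other surfaces = 26·0.03 + 66·0.35 = 23.88 m², so the ceiling must supply 2.73 m² over 26 m².
α = 2.73/26 = 0.105.

0.11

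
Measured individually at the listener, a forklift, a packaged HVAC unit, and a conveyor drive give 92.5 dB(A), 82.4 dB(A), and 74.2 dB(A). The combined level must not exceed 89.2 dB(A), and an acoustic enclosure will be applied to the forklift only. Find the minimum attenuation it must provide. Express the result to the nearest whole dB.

4 dB

Everything except the forklift sums to 10^(82.4/10) + 10^(74.2/10) = 2.001e+08 in linear terms, 83.01 dB(A).
To meet 89.2 dB(A) overall, the treated forklift may contribute at most 10^(89.2/10) − 2.001e+08 = 6.317e+08, i.e. 88.00 dB(A).
Required insertion loss = 92.5 − 88.00 = 4.50 dB.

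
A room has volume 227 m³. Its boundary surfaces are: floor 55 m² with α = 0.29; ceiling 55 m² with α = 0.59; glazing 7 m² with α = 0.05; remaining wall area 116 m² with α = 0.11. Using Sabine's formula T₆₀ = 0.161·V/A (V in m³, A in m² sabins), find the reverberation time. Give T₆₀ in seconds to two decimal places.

Total absorption A = 55·0.29 + 55·0.59 + 7·0.05 + 116·0.11 = 61.51 m² sabins.
T₆₀ = 0.161 × 227 / 61.51 = 0.594 s.

0.59 s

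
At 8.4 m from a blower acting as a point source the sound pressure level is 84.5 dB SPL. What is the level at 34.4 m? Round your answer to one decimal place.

72.3 dB SPL

Spherical spreading from a point source gives a 20·log₁₀(r₂/r₁) drop.
L₂ = 84.5 − 20·log₁₀(34.4/8.4) = 84.5 − 12.246 = 72.25 dB SPL.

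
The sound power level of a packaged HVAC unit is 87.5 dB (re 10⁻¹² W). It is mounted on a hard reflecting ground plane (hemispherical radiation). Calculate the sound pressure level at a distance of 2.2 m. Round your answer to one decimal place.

The power spreads over a hemisphere of area 2π·r², so L_p = L_w − 10·log₁₀(2π·r²).
2π·r² = 30.41 m², 10·log₁₀ of that is 14.830 dB.
L_p = 87.5 − 14.830 = 72.67 dB.

72.7 dB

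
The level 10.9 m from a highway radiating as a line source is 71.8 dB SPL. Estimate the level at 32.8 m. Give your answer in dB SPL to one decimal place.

Cylindrical spreading from a line source gives a 10·log₁₀(r₂/r₁) drop.
L₂ = 71.8 − 10·log₁₀(32.8/10.9) = 71.8 − 4.784 = 67.02 dB SPL.

67.0 dB SPL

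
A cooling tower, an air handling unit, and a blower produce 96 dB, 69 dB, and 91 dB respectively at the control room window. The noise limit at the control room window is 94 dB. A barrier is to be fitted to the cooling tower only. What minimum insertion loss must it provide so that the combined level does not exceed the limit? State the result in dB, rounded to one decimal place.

Everything except the cooling tower sums to 10^(69/10) + 10^(91/10) = 1.267e+09 in linear terms, 91.03 dB.
The limit corresponds to 10^(94/10) = 2.512e+09; subtracting the fixed part leaves 1.245e+09 for the cooling tower, i.e. 90.95 dB.
So the cooling tower must be reduced from 96 to 90.95 dB: IL = 5.05 dB.

5.0 dB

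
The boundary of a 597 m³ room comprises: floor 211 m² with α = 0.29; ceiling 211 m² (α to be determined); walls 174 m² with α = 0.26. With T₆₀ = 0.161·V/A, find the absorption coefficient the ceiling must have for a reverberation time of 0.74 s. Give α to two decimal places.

A = 0.161·V/T₆₀ = 0.161·597/0.74 = 129.89 m² sabins.
Absorption from the other surfaces = 211·0.29 + 174·0.26 = 106.43 m², so the ceiling must supply 23.46 m² over 211 m².
α = 23.46/211 = 0.111.

0.11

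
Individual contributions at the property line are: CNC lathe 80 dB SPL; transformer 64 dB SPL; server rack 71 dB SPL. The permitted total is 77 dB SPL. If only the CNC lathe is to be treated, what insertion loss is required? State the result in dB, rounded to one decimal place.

Everything except the CNC lathe sums to 10^(64/10) + 10^(71/10) = 1.510e+07 in linear terms, 71.79 dB SPL.
To meet 77 dB SPL overall, the treated CNC lathe may contribute at most 10^(77/10) − 1.510e+07 = 3.502e+07, i.e. 75.44 dB SPL.
So the CNC lathe must be reduced from 80 to 75.44 dB SPL: IL = 4.56 dB.

4.6 dB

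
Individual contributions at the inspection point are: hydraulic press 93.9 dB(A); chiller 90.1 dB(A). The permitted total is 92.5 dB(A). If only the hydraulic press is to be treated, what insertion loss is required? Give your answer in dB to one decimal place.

5.1 dB

Everything except the hydraulic press sums to 10^(90.1/10) = 1.023e+09 in linear terms, 90.10 dB(A).
The limit corresponds to 10^(92.5/10) = 1.778e+09; subtracting the fixed part leaves 7.550e+08 for the hydraulic press, i.e. 88.78 dB(A).
So the hydraulic press must be reduced from 93.9 to 88.78 dB(A): IL = 5.12 dB.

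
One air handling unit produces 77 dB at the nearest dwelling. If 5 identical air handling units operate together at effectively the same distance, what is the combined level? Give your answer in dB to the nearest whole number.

With 5 equal, uncorrelated contributions the intensity is 5× that of one unit, giving a rise of 10·log₁₀ 5.
L_total = 77 + 10·log₁₀(5) = 77 + 6.990 = 83.99 dB.

84 dB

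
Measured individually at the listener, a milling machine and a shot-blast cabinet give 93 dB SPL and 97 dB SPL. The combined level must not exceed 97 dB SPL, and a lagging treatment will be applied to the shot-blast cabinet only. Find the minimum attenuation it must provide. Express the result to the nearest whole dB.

2 dB

The untreated sources together contribute 10^(93/10) = 1.995e+09, i.e. 93.00 dB SPL.
The limit corresponds to 10^(97/10) = 5.012e+09; subtracting the fixed part leaves 3.017e+09 for the shot-blast cabinet, i.e. 94.80 dB SPL.
So the shot-blast cabinet must be reduced from 97 to 94.80 dB SPL: IL = 2.20 dB.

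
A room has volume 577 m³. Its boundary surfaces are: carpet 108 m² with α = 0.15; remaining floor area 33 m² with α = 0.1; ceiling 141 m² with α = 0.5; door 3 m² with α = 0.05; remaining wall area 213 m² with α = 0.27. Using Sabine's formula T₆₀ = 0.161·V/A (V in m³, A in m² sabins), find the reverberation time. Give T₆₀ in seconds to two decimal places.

0.63 s

A = Σ Sᵢαᵢ = 108·0.15 + 33·0.1 + 141·0.5 + 3·0.05 + 213·0.27 = 147.66 m².
T₆₀ = 0.161 × 577 / 147.66 = 0.629 s.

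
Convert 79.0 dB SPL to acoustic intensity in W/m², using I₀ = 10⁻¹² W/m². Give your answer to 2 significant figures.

7.9e-05 W/m²

I = I₀·10^(L/10) = 10⁻¹² × 10^(79.0/10) = 10^(-4.100).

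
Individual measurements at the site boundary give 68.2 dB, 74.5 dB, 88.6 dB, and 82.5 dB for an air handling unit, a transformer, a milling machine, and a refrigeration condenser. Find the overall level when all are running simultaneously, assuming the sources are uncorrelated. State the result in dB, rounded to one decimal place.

89.7 dB

Incoherent sources combine by intensity addition: L_total = 10·log₁₀(Σ 10^(L_i/10)).
Σ 10^(L/10) = 10^(68.2/10) + 10^(74.5/10) + 10^(88.6/10) + 10^(82.5/10) = 9.371e+08.
L_total = 10·log₁₀(9.371e+08) = 89.72 dB.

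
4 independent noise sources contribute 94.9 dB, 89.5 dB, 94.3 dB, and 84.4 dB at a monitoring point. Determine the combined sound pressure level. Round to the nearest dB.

Incoherent sources combine by intensity addition: L_total = 10·log₁₀(Σ 10^(L_i/10)).
Σ 10^(L/10) = 10^(94.9/10) + 10^(89.5/10) + 10^(94.3/10) + 10^(84.4/10) = 6.949e+09.
L_total = 10·log₁₀(6.949e+09) = 98.42 dB.

98 dB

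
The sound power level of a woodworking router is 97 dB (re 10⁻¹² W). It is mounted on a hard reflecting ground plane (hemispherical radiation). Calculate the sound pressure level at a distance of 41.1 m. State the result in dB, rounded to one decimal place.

The power spreads over a hemisphere of area 2π·r², so L_p = L_w − 10·log₁₀(2π·r²).
2π·r² = 1.061e+04 m², 10·log₁₀ of that is 40.259 dB.
L_p = 97 − 40.259 = 56.74 dB.

56.7 dB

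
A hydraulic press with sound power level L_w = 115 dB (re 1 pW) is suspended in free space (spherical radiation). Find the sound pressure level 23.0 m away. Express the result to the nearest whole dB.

The power spreads over a sphere of area 4π·r², so L_p = L_w − 10·log₁₀(4π·r²).
4π·r² = 6648 m², 10·log₁₀ of that is 38.227 dB.
L_p = 115 − 38.227 = 76.77 dB.

77 dB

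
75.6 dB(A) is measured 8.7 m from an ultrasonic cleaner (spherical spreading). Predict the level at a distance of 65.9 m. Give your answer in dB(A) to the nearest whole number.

Point-source attenuation: ΔL = 20·log₁₀(r₂/r₁) = 20·log₁₀(65.9/8.7) = 17.587 dB.
L₂ = 75.6 − 20·log₁₀(65.9/8.7) = 75.6 − 17.587 = 58.01 dB(A).

58 dB(A)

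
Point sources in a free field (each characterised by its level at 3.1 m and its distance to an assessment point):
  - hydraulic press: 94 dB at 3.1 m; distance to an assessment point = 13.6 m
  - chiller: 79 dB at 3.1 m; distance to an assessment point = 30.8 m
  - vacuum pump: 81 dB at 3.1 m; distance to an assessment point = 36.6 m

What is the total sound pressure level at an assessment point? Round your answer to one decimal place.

81.2 dB

First find each source's level at the receiver (point-source: −20·log₁₀(r/r_ref)), then combine on an intensity basis.
hydraulic press: 94 − 20·log₁₀(13.6/3.1) = 94 − 12.84 = 81.16 dB.
chiller: 79 − 20·log₁₀(30.8/3.1) = 79 − 19.94 = 59.06 dB.
vacuum pump: 81 − 20·log₁₀(36.6/3.1) = 81 − 21.44 = 59.56 dB.
Σ 10^(L/10) = 1.322e+08 → L_total = 10·log₁₀(1.322e+08) = 81.21 dB.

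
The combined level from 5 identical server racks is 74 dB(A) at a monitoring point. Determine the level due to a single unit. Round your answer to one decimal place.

67.0 dB(A)

Dividing the total intensity by 5 lowers the level by 10·log₁₀ 5 = 6.990 dB: L₁ = 74 − 6.990.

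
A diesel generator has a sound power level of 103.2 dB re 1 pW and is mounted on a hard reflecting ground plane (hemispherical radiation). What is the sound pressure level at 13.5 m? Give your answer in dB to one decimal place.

72.6 dB

The power spreads over a hemisphere of area 2π·r², so L_p = L_w − 10·log₁₀(2π·r²).
2π·r² = 1145 m², 10·log₁₀ of that is 30.588 dB.
L_p = 103.2 − 30.588 = 72.61 dB.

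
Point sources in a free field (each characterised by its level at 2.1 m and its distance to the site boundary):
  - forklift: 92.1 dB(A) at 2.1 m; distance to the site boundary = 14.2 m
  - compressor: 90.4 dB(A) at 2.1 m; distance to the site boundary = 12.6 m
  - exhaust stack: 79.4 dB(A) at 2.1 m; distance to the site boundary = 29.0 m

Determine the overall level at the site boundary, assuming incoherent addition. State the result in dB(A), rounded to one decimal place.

78.2 dB(A)

Apply inverse-square spreading to bring every level to the receiver, then sum 10^(L/10).
forklift: 92.1 − 20·log₁₀(14.2/2.1) = 92.1 − 16.60 = 75.50 dB(A).
compressor: 90.4 − 20·log₁₀(12.6/2.1) = 90.4 − 15.56 = 74.84 dB(A).
exhaust stack: 79.4 − 20·log₁₀(29.0/2.1) = 79.4 − 22.80 = 56.60 dB(A).
Σ 10^(L/10) = 6.638e+07 → L_total = 10·log₁₀(6.638e+07) = 78.22 dB(A).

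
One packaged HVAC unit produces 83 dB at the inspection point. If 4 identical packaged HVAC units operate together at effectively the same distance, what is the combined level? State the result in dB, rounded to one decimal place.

89.0 dB

N identical incoherent sources raise the level by 10·log₁₀ N.
L_total = 83 + 10·log₁₀(4) = 83 + 6.021 = 89.02 dB.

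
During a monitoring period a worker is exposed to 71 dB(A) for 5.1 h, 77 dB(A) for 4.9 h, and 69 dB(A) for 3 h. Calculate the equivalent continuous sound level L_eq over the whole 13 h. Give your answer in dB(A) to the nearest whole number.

74 dB(A)

Weight each interval's intensity by its duration and average over T = 13 h:
Σ tᵢ·10^(Lᵢ/10) = 5.1·10^(71/10) + 4.9·10^(77/10) + 3·10^(69/10) = 3.336e+08.
L_eq = 10·log₁₀(3.336e+08/13) = 74.09 dB(A).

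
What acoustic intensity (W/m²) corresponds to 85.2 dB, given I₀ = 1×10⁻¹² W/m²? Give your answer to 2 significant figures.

0.00033 W/m²

I/I₀ = 10^(85.2/10) = 3.311e+08, so I = 3.311e+08 × 10⁻¹² W/m².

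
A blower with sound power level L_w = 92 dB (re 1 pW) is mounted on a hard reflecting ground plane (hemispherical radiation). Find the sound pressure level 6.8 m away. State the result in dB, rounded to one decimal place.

67.4 dB

Free-field hemispherical radiation: L_p = L_w − 10·log₁₀(2π·r²), r = 6.8 m.
2π·r² = 290.5 m², 10·log₁₀ of that is 24.632 dB.
L_p = 92 − 24.632 = 67.37 dB.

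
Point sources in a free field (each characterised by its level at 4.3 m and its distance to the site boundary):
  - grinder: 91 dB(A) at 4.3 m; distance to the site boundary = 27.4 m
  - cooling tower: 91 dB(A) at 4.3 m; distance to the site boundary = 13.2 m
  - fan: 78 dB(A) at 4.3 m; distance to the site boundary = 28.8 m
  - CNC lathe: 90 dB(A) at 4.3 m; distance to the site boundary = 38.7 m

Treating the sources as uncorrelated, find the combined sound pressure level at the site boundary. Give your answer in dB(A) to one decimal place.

82.5 dB(A)

First find each source's level at the receiver (point-source: −20·log₁₀(r/r_ref)), then combine on an intensity basis.
grinder: 91 − 20·log₁₀(27.4/4.3) = 91 − 16.09 = 74.91 dB(A).
cooling tower: 91 − 20·log₁₀(13.2/4.3) = 91 − 9.74 = 81.26 dB(A).
fan: 78 − 20·log₁₀(28.8/4.3) = 78 − 16.52 = 61.48 dB(A).
CNC lathe: 90 − 20·log₁₀(38.7/4.3) = 90 − 19.08 = 70.92 dB(A).
Σ 10^(L/10) = 1.784e+08 → L_total = 10·log₁₀(1.784e+08) = 82.51 dB(A).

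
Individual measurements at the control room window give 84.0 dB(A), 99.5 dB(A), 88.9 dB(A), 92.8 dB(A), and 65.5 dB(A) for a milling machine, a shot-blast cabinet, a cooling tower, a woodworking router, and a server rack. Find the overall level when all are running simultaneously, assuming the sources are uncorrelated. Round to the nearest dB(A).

101 dB(A)

Incoherent sources combine by intensity addition: L_total = 10·log₁₀(Σ 10^(L_i/10)).
Σ 10^(L/10) = 10^(84.0/10) + 10^(99.5/10) + 10^(88.9/10) + 10^(92.8/10) + 10^(65.5/10) = 1.185e+10.
L_total = 10·log₁₀(1.185e+10) = 100.74 dB(A).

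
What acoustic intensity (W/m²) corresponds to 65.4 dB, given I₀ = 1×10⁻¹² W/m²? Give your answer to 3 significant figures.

3.47e-06 W/m²

I/I₀ = 10^(65.4/10) = 3.467e+06, so I = 3.467e+06 × 10⁻¹² W/m².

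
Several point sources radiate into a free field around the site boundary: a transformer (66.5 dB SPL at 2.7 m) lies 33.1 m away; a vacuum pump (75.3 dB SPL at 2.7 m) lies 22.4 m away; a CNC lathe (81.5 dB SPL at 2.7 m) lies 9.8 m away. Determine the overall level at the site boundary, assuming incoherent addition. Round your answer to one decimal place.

70.5 dB SPL

Apply inverse-square spreading to bring every level to the receiver, then sum 10^(L/10).
transformer: 66.5 − 20·log₁₀(33.1/2.7) = 66.5 − 21.77 = 44.73 dB SPL.
vacuum pump: 75.3 − 20·log₁₀(22.4/2.7) = 75.3 − 18.38 = 56.92 dB SPL.
CNC lathe: 81.5 − 20·log₁₀(9.8/2.7) = 81.5 − 11.20 = 70.30 dB SPL.
Σ 10^(L/10) = 1.124e+07 → L_total = 10·log₁₀(1.124e+07) = 70.51 dB SPL.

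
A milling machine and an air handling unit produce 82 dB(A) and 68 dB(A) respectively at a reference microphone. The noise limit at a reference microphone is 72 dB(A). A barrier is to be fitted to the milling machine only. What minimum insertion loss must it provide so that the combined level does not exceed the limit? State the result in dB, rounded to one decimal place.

12.2 dB

Everything except the milling machine sums to 10^(68/10) = 6.310e+06 in linear terms, 68.00 dB(A).
To meet 72 dB(A) overall, the treated milling machine may contribute at most 10^(72/10) − 6.310e+06 = 9.539e+06, i.e. 69.80 dB(A).
So the milling machine must be reduced from 82 to 69.80 dB(A): IL = 12.20 dB.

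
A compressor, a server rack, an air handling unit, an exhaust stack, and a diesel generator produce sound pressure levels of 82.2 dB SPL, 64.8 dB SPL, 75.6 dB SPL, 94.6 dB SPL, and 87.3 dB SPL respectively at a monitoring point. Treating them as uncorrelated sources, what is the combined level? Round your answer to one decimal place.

Incoherent sources combine by intensity addition: L_total = 10·log₁₀(Σ 10^(L_i/10)).
Σ 10^(L/10) = 10^(82.2/10) + 10^(64.8/10) + 10^(75.6/10) + 10^(94.6/10) + 10^(87.3/10) = 3.626e+09.
L_total = 10·log₁₀(3.626e+09) = 95.59 dB SPL.

95.6 dB SPL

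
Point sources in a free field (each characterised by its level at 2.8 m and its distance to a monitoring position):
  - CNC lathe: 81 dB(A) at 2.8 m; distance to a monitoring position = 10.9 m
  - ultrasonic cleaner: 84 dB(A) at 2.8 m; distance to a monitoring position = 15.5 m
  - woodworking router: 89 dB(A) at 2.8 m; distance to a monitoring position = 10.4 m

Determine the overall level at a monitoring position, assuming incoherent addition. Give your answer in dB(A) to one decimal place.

78.7 dB(A)

Propagate each source to the receiver with L = L_ref − 20·log₁₀(r/r_ref), then add intensities.
CNC lathe: 81 − 20·log₁₀(10.9/2.8) = 81 − 11.81 = 69.19 dB(A).
ultrasonic cleaner: 84 − 20·log₁₀(15.5/2.8) = 84 − 14.86 = 69.14 dB(A).
woodworking router: 89 − 20·log₁₀(10.4/2.8) = 89 − 11.40 = 77.60 dB(A).
Σ 10^(L/10) = 7.408e+07 → L_total = 10·log₁₀(7.408e+07) = 78.70 dB(A).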